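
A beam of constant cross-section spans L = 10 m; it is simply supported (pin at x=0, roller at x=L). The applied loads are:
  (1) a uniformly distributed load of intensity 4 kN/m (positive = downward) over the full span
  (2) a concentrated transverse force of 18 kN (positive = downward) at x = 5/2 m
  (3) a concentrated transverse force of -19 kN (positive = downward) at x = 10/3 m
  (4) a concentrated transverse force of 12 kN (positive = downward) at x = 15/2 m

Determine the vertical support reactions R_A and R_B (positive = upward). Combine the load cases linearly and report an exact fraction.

R_A = 143/6 kN, R_B = 163/6 kN

Load 1 — uniform load w=4 kN/m over full span:
  R_A = wL/2 = 4·10/2 = 20 kN
  R_B = wL/2 = 4·10/2 = 20 kN
Load 2 — point force P=18 kN at a=5/2 m (b=L-a=15/2):
  R_A = Pb/L = 18·(15/2)/10 = 27/2 kN
  R_B = Pa/L = 18·(5/2)/10 = 9/2 kN
Load 3 — point force P=-19 kN at a=10/3 m (b=L-a=20/3):
  R_A = Pb/L = (-19)·(20/3)/10 = -38/3 kN
  R_B = Pa/L = (-19)·(10/3)/10 = -19/3 kN
Load 4 — point force P=12 kN at a=15/2 m (b=L-a=5/2):
  R_A = Pb/L = 12·(5/2)/10 = 3 kN
  R_B = Pa/L = 12·(15/2)/10 = 9 kN
Superposition: R_A = 143/6 kN, R_B = 163/6 kN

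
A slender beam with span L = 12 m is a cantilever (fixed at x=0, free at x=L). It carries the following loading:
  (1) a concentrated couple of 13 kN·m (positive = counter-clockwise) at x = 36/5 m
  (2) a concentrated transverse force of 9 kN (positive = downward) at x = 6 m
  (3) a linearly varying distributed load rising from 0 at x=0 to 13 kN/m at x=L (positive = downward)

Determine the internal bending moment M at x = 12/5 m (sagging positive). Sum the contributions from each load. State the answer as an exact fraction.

M(12/5) = -57337/125 kN·m

Load 1 — applied couple M₀=13 kN·m at a=36/5 m (b=L-a=24/5):
  M_1 = M₀  [x≤a] = 13 = 13 kN·m
Load 2 — point force P=9 kN at a=6 m (b=L-a=6):
  M_2 = -P(a-x)  [x≤a] = -9·(6-(12/5)) = -162/5 kN·m
Load 3 — triangular load w₀=13 kN/m (0→w₀ over full span):
  M_3 = w₀Lx/2 - w₀L²/3 - w₀x³/(6L) = 13·12·(12/5)/2 - 13·12²/3 - 13·(12/5)³/(6·12) = -54912/125 kN·m
Superposition: M = Σ M_i = -57337/125 kN·m ≈ -458.696000 kN·m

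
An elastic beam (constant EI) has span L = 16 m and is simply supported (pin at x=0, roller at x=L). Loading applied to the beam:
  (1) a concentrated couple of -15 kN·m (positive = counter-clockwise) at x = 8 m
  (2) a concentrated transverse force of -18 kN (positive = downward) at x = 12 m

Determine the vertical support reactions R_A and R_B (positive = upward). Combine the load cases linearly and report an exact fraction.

Load 1 — applied couple M₀=-15 kN·m at a=8 m (b=L-a=8):
  R_A = M₀/L = (-15)/16 = -15/16 kN
  R_B = -M₀/L = -(-15)/16 = 15/16 kN
Load 2 — point force P=-18 kN at a=12 m (b=L-a=4):
  R_A = Pb/L = (-18)·4/16 = -9/2 kN
  R_B = Pa/L = (-18)·12/16 = -27/2 kN
Superposition: R_A = -87/16 kN, R_B = -201/16 kN

R_A = -87/16 kN, R_B = -201/16 kN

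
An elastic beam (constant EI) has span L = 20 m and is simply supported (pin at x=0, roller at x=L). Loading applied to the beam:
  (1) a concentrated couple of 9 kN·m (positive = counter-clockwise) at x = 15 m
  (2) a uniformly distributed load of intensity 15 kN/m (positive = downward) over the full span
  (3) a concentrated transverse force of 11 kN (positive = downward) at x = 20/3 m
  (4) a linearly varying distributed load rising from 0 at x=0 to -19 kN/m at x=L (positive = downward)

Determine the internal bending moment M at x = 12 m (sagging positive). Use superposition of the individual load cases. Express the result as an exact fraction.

Load 1 — applied couple M₀=9 kN·m at a=15 m (b=L-a=5):
  M_1 = M₀x/L  [x≤a] = 9·12/20 = 27/5 kN·m
Load 2 — uniform load w=15 kN/m over full span:
  M_2 = wx(L-x)/2 = 15·12·(20-12)/2 = 720 kN·m
Load 3 — point force P=11 kN at a=20/3 m (b=L-a=40/3):
  M_3 = Pa(L-x)/L  [x>a] = 11·(20/3)·(20-12)/20 = 88/3 kN·m
Load 4 — triangular load w₀=-19 kN/m (0→w₀ over full span):
  M_4 = w₀Lx/6 - w₀x³/(6L) = (-19)·20·12/6 - (-19)·12³/(6·20) = -2432/5 kN·m
Superposition: M = Σ M_i = 805/3 kN·m ≈ 268.333333 kN·m

M(12) = 805/3 kN·m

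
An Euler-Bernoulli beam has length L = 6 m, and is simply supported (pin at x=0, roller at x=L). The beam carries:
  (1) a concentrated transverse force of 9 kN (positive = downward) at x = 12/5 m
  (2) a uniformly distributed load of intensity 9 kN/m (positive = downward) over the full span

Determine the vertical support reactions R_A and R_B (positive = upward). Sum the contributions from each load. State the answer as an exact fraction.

Load 1 — point force P=9 kN at a=12/5 m (b=L-a=18/5):
  R_A = Pb/L = 9·(18/5)/6 = 27/5 kN
  R_B = Pa/L = 9·(12/5)/6 = 18/5 kN
Load 2 — uniform load w=9 kN/m over full span:
  R_A = wL/2 = 9·6/2 = 27 kN
  R_B = wL/2 = 9·6/2 = 27 kN
Superposition: R_A = 162/5 kN, R_B = 153/5 kN

R_A = 162/5 kN, R_B = 153/5 kN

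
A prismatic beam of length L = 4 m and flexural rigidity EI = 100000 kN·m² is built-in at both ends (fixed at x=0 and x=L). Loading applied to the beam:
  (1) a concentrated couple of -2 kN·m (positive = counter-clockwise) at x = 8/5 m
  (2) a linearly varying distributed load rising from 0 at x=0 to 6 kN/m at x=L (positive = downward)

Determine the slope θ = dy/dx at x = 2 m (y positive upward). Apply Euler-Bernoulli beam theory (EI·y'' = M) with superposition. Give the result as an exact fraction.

θ(2) = -9/2500000 rad

Load 1 — applied couple M₀=-2 kN·m at a=8/5 m (b=L-a=12/5):
  θ_1 = (R_Ax²/2 - M_Ax - M₀(x-a))/EI  [x>a] with R_A=-18/25, M_A=-6/25 = ((-18/25)·2²/2 - (-6/25)·2 - (-2)·(2-(8/5)))/100000 = -1/625000 rad
Load 2 — triangular load w₀=6 kN/m (0→w₀ over full span):
  θ_2 = -w₀(2x(L-x)(L-2x)(x+2L)+x²(L-x)²)/(120LEI) = -6·(2·2·(4-2)·(4-2·2)·(2+2·4)+2²·(4-2)²)/(120·4·100000) = -1/500000 rad
Superposition: θ = Σ θ_i = -9/2500000 rad ≈ -0.000004 rad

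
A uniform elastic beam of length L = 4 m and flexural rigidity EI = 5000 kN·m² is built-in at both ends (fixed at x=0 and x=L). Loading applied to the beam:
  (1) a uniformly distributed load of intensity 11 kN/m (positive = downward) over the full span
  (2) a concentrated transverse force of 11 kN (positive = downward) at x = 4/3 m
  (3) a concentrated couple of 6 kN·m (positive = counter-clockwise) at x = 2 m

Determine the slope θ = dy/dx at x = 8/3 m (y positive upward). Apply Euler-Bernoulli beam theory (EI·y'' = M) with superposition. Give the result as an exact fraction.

Load 1 — uniform load w=11 kN/m over full span:
  θ_1 = -wx(L-x)(L-2x)/(12EI) = -11·(8/3)·(4-(8/3))·(4-2·(8/3))/(12·5000) = 44/50625 rad
Load 2 — point force P=11 kN at a=4/3 m (b=L-a=8/3):
  θ_2 = Pa²(L-x)(2bL-(3b+a)(L-x))/(2L³EI)  [x>a] = 11·(4/3)²·(4-(8/3))·(2·(8/3)·4-(3·(8/3)+(4/3))·(4-(8/3)))/(2·4³·5000) = 11/30375 rad
Load 3 — applied couple M₀=6 kN·m at a=2 m (b=L-a=2):
  θ_3 = (R_Ax²/2 - M_Ax - M₀(x-a))/EI  [x>a] with R_A=9/4, M_A=3/2 = ((9/4)·(8/3)²/2 - (3/2)·(8/3) - 6·((8/3)-2))/5000 = 0 rad
Superposition: θ = Σ θ_i = 187/151875 rad ≈ 0.001231 rad

θ(8/3) = 187/151875 rad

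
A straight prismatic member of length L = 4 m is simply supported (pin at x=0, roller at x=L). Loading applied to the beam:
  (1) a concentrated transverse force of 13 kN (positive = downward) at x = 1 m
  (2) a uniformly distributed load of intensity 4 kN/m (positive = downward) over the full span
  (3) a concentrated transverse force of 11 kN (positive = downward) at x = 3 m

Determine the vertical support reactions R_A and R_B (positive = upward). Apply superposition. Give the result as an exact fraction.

Load 1 — point force P=13 kN at a=1 m (b=L-a=3):
  R_A = Pb/L = 13·3/4 = 39/4 kN
  R_B = Pa/L = 13·1/4 = 13/4 kN
Load 2 — uniform load w=4 kN/m over full span:
  R_A = wL/2 = 4·4/2 = 8 kN
  R_B = wL/2 = 4·4/2 = 8 kN
Load 3 — point force P=11 kN at a=3 m (b=L-a=1):
  R_A = Pb/L = 11·1/4 = 11/4 kN
  R_B = Pa/L = 11·3/4 = 33/4 kN
Superposition: R_A = 41/2 kN, R_B = 39/2 kN

R_A = 41/2 kN, R_B = 39/2 kN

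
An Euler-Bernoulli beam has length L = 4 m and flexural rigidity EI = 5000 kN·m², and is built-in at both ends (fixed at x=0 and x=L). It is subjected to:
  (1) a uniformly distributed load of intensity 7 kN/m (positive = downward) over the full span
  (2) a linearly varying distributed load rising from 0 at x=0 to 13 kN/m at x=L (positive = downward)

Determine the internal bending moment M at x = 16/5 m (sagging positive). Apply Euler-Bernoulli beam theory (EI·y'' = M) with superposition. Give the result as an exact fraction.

Load 1 — uniform load w=7 kN/m over full span:
  M_1 = wLx/2 - wL²/12 - wx²/2 = 7·4·(16/5)/2 - 7·4²/12 - 7·(16/5)²/2 = -28/75 kN·m
Load 2 — triangular load w₀=13 kN/m (0→w₀ over full span):
  M_2 = 3w₀Lx/20 - w₀L²/30 - w₀x³/(6L) = 3·13·4·(16/5)/20 - 13·4²/30 - 13·(16/5)³/(6·4) = 104/375 kN·m
Superposition: M = Σ M_i = -12/125 kN·m ≈ -0.096000 kN·m

M(16/5) = -12/125 kN·m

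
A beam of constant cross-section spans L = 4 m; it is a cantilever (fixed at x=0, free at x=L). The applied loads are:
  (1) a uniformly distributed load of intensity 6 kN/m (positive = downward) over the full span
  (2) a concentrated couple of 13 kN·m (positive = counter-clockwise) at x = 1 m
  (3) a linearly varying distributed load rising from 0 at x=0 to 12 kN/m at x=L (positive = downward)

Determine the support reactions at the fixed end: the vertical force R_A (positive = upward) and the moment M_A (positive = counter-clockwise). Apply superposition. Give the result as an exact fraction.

Load 1 — uniform load w=6 kN/m over full span:
  R_A = wL = 6·4 = 24 kN
  M_A = wL²/2 = 6·4²/2 = 48 kN·m
Load 2 — applied couple M₀=13 kN·m at a=1 m (b=L-a=3):
  R_A = 0 kN
  M_A = -M₀ = -13 kN·m
Load 3 — triangular load w₀=12 kN/m (0→w₀ over full span):
  R_A = w₀L/2 = 12·4/2 = 24 kN
  M_A = w₀L²/3 = 12·4²/3 = 64 kN·m
Superposition: R_A = 48 kN, M_A = 99 kN·m

R_A = 48 kN, M_A = 99 kN·m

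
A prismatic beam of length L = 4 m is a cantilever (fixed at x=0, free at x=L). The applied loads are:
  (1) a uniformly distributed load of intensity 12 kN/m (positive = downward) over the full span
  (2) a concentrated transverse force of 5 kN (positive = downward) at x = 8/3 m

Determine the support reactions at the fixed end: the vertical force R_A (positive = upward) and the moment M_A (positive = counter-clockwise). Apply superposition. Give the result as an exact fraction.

Load 1 — uniform load w=12 kN/m over full span:
  R_A = wL = 12·4 = 48 kN
  M_A = wL²/2 = 12·4²/2 = 96 kN·m
Load 2 — point force P=5 kN at a=8/3 m (b=L-a=4/3):
  R_A = P = 5 kN
  M_A = Pa = 5·(8/3) = 40/3 kN·m
Superposition: R_A = 53 kN, M_A = 328/3 kN·m

R_A = 53 kN, M_A = 328/3 kN·m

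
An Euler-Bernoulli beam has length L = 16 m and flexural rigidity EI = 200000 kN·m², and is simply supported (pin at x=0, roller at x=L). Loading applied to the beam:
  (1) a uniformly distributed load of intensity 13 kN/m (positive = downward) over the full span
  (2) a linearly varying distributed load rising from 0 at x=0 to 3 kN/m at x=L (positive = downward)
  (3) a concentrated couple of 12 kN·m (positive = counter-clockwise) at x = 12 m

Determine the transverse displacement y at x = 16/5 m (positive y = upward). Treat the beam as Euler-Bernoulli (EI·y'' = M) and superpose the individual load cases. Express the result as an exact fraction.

y(16/5) = -10823843/292968750 m

Load 1 — uniform load w=13 kN/m over full span:
  y_1 = -wx(L³-2Lx²+x³)/(24EI) = -13·(16/5)·(16³-2·16·(16/5)²+(16/5)³)/(24·200000) = -193024/5859375 m
Load 2 — triangular load w₀=3 kN/m (0→w₀ over full span):
  y_2 = -w₀x(7L⁴-10L²x²+3x⁴)/(360LEI) = -3·(16/5)·(7·16⁴-10·16²·(16/5)²+3·(16/5)⁴)/(360·16·200000) = -176128/48828125 m
Load 3 — applied couple M₀=12 kN·m at a=12 m (b=L-a=4):
  y_3 = (M₀x³/(6L)+C₁x)/EI  [x≤a] with C₁=M₀(3b²-L²)/(6L)=-26 = (12·(16/5)³/(6·16)+(-26)·(16/5))/200000 = -309/781250 m
Superposition: y = Σ y_i = -10823843/292968750 m ≈ -0.036945 m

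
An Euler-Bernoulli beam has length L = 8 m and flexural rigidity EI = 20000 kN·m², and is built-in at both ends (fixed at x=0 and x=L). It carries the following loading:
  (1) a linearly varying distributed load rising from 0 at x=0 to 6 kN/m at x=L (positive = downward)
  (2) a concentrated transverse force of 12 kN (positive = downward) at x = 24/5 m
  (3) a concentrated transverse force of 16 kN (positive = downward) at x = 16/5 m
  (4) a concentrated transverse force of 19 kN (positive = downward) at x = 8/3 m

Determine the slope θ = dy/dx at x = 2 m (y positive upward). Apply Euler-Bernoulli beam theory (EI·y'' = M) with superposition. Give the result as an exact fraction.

Load 1 — triangular load w₀=6 kN/m (0→w₀ over full span):
  θ_1 = -w₀(2x(L-x)(L-2x)(x+2L)+x²(L-x)²)/(120LEI) = -6·(2·2·(8-2)·(8-2·2)·(2+2·8)+2²·(8-2)²)/(120·8·20000) = -117/200000 rad
Load 2 — point force P=12 kN at a=24/5 m (b=L-a=16/5):
  θ_2 = -Pb²x(2aL-(3a+b)x)/(2L³EI)  [x≤a] = -12·(16/5)²·2·(2·(24/5)·8-(3·(24/5)+(16/5))·2)/(2·8³·20000) = -39/78125 rad
Load 3 — point force P=16 kN at a=16/5 m (b=L-a=24/5):
  θ_3 = -Pb²x(2aL-(3a+b)x)/(2L³EI)  [x≤a] = -16·(24/5)²·2·(2·(16/5)·8-(3·(16/5)+(24/5))·2)/(2·8³·20000) = -63/78125 rad
Load 4 — point force P=19 kN at a=8/3 m (b=L-a=16/3):
  θ_4 = -Pb²x(2aL-(3a+b)x)/(2L³EI)  [x≤a] = -19·(16/3)²·2·(2·(8/3)·8-(3·(8/3)+(16/3))·2)/(2·8³·20000) = -19/22500 rad
Superposition: θ = Σ θ_i = -123077/45000000 rad ≈ -0.002735 rad

θ(2) = -123077/45000000 rad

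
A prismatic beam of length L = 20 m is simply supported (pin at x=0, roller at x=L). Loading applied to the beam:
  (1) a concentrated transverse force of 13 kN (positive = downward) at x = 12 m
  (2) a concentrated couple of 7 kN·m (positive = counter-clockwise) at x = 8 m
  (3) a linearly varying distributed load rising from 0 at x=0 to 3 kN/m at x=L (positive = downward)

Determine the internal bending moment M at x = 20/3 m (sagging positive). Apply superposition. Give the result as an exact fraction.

M(20/3) = 2599/27 kN·m

Load 1 — point force P=13 kN at a=12 m (b=L-a=8):
  M_1 = Pbx/L  [x≤a] = 13·8·(20/3)/20 = 104/3 kN·m
Load 2 — applied couple M₀=7 kN·m at a=8 m (b=L-a=12):
  M_2 = M₀x/L  [x≤a] = 7·(20/3)/20 = 7/3 kN·m
Load 3 — triangular load w₀=3 kN/m (0→w₀ over full span):
  M_3 = w₀Lx/6 - w₀x³/(6L) = 3·20·(20/3)/6 - 3·(20/3)³/(6·20) = 1600/27 kN·m
Superposition: M = Σ M_i = 2599/27 kN·m ≈ 96.259259 kN·m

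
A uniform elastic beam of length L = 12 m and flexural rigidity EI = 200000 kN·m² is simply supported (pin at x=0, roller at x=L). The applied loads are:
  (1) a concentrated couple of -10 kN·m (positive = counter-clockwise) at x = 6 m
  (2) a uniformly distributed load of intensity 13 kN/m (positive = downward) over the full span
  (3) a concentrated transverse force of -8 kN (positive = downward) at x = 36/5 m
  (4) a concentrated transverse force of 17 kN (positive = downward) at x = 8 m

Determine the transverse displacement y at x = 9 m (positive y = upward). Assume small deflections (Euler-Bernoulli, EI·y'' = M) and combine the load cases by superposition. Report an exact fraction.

Load 1 — applied couple M₀=-10 kN·m at a=6 m (b=L-a=6):
  y_1 = (M₀x³/(6L)-M₀(x-a)²/2+C₁x)/EI  [x>a] with C₁=M₀(3b²-L²)/(6L)=5 = ((-10)·9³/(6·12)-(-10)·(9-6)²/2+5·9)/200000 = -9/160000 m
Load 2 — uniform load w=13 kN/m over full span:
  y_2 = -wx(L³-2Lx²+x³)/(24EI) = -13·9·(12³-2·12·9²+9³)/(24·200000) = -20007/1600000 m
Load 3 — point force P=-8 kN at a=36/5 m (b=L-a=24/5):
  y_3 = -Pa(L-x)(2Lx-a²-x²)/(6LEI)  [x>a] = -(-8)·(36/5)·(12-9)·(2·12·9-(36/5)²-9²)/(6·12·200000) = 6237/6250000 m
Load 4 — point force P=17 kN at a=8 m (b=L-a=4):
  y_4 = -Pa(L-x)(2Lx-a²-x²)/(6LEI)  [x>a] = -17·8·(12-9)·(2·12·9-8²-9²)/(6·12·200000) = -1207/600000 m
Superposition: y = Σ y_i = -8144623/600000000 m ≈ -0.013574 m

y(9) = -8144623/600000000 m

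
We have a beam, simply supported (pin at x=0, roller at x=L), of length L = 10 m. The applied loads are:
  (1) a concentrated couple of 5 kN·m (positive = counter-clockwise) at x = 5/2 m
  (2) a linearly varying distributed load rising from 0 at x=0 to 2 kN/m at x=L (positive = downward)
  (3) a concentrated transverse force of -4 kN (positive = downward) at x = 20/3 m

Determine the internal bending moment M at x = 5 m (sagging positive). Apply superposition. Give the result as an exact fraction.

Load 1 — applied couple M₀=5 kN·m at a=5/2 m (b=L-a=15/2):
  M_1 = M₀x/L - M₀  [x>a] = 5·5/10 - 5 = -5/2 kN·m
Load 2 — triangular load w₀=2 kN/m (0→w₀ over full span):
  M_2 = w₀Lx/6 - w₀x³/(6L) = 2·10·5/6 - 2·5³/(6·10) = 25/2 kN·m
Load 3 — point force P=-4 kN at a=20/3 m (b=L-a=10/3):
  M_3 = Pbx/L  [x≤a] = (-4)·(10/3)·5/10 = -20/3 kN·m
Superposition: M = Σ M_i = 10/3 kN·m ≈ 3.333333 kN·m

M(5) = 10/3 kN·m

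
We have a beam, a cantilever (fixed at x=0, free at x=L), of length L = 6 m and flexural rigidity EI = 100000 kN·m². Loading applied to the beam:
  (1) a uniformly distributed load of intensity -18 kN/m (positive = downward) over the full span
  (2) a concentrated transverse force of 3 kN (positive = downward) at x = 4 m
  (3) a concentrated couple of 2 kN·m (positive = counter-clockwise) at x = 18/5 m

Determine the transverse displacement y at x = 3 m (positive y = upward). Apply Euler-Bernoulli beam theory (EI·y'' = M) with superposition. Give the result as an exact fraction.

y(3) = 801/80000 m

Load 1 — uniform load w=-18 kN/m over full span:
  y_1 = -wx²(x²-4Lx+6L²)/(24EI) = -(-18)·3²·(3²-4·6·3+6·6²)/(24·100000) = 4131/400000 m
Load 2 — point force P=3 kN at a=4 m (b=L-a=2):
  y_2 = -Px²(3a-x)/(6EI)  [x≤a] = -3·3²·(3·4-3)/(6·100000) = -81/200000 m
Load 3 — applied couple M₀=2 kN·m at a=18/5 m (b=L-a=12/5):
  y_3 = M₀x²/(2EI)  [x≤a] = 2·3²/(2·100000) = 9/100000 m
Superposition: y = Σ y_i = 801/80000 m ≈ 0.010013 m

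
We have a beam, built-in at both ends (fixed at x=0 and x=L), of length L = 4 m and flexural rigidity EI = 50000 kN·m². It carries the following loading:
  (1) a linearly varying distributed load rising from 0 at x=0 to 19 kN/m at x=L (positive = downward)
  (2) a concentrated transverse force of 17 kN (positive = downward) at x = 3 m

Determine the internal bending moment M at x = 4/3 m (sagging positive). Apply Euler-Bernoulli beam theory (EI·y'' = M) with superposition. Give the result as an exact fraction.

M(4/3) = 22967/6480 kN·m

Load 1 — triangular load w₀=19 kN/m (0→w₀ over full span):
  M_1 = 3w₀Lx/20 - w₀L²/30 - w₀x³/(6L) = 3·19·4·(4/3)/20 - 19·4²/30 - 19·(4/3)³/(6·4) = 1292/405 kN·m
Load 2 — point force P=17 kN at a=3 m (b=L-a=1):
  M_2 = Pb²(3a+b)x/L³ - Pab²/L²  [x≤a] = 17·1²·(3·3+1)·(4/3)/4³ - 17·3·1²/4² = 17/48 kN·m
Superposition: M = Σ M_i = 22967/6480 kN·m ≈ 3.544290 kN·m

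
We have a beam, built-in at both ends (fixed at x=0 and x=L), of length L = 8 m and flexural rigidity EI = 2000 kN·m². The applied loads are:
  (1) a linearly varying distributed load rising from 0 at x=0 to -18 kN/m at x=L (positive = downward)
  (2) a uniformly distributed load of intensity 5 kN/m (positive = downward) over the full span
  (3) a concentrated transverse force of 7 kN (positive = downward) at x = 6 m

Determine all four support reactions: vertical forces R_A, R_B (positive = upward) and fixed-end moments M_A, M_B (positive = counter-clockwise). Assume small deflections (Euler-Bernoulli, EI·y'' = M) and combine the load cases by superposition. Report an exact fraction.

R_A = -81/160 kN, M_A = -1093/120 kN·m, R_B = -3919/160 kN, M_B = 2767/120 kN·m

Load 1 — triangular load w₀=-18 kN/m (0→w₀ over full span):
  R_A = 3w₀L/20 = 3·(-18)·8/20 = -108/5 kN
  M_A = w₀L²/30 = (-18)·8²/30 = -192/5 kN·m
  R_B = 7w₀L/20 = 7·(-18)·8/20 = -252/5 kN
  M_B = -w₀L²/20 = -(-18)·8²/20 = 288/5 kN·m
Load 2 — uniform load w=5 kN/m over full span:
  R_A = wL/2 = 5·8/2 = 20 kN
  M_A = wL²/12 = 5·8²/12 = 80/3 kN·m
  R_B = wL/2 = 5·8/2 = 20 kN
  M_B = -wL²/12 = -5·8²/12 = -80/3 kN·m
Load 3 — point force P=7 kN at a=6 m (b=L-a=2):
  R_A = Pb²(3a+b)/L³ = 7·2²·(3·6+2)/8³ = 35/32 kN
  M_A = Pab²/L² = 7·6·2²/8² = 21/8 kN·m
  R_B = Pa²(a+3b)/L³ = 7·6²·(6+3·2)/8³ = 189/32 kN
  M_B = -Pa²b/L² = -7·6²·2/8² = -63/8 kN·m
Superposition: R_A = -81/160 kN, M_A = -1093/120 kN·m, R_B = -3919/160 kN, M_B = 2767/120 kN·m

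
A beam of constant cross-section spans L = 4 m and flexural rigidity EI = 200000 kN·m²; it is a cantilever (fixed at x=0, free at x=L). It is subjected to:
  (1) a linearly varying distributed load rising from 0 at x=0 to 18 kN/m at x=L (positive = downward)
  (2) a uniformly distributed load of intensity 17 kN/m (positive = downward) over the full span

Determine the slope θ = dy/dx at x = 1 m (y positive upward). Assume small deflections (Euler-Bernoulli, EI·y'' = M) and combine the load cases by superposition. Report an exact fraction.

Load 1 — triangular load w₀=18 kN/m (0→w₀ over full span):
  θ_1 = (w₀Lx²/4-w₀L²x/3-w₀x⁴/(24L))/EI = (18·4·1²/4-18·4²·1/3-18·1⁴/(24·4))/200000 = -1251/3200000 rad
Load 2 — uniform load w=17 kN/m over full span:
  θ_2 = -wx(x²-3Lx+3L²)/(6EI) = -17·1·(1²-3·4·1+3·4²)/(6·200000) = -629/1200000 rad
Superposition: θ = Σ θ_i = -1757/1920000 rad ≈ -0.000915 rad

θ(1) = -1757/1920000 rad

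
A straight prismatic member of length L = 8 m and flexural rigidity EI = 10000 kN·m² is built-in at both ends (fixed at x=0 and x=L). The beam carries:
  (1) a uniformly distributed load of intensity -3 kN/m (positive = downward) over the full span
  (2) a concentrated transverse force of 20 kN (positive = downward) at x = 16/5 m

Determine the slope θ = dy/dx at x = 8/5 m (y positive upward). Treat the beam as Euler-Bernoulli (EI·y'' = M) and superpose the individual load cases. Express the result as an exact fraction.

Load 1 — uniform load w=-3 kN/m over full span:
  θ_1 = -wx(L-x)(L-2x)/(12EI) = -(-3)·(8/5)·(8-(8/5))·(8-2·(8/5))/(12·10000) = 96/78125 rad
Load 2 — point force P=20 kN at a=16/5 m (b=L-a=24/5):
  θ_2 = -Pb²x(2aL-(3a+b)x)/(2L³EI)  [x≤a] = -20·(24/5)²·(8/5)·(2·(16/5)·8-(3·(16/5)+(24/5))·(8/5))/(2·8³·10000) = -792/390625 rad
Superposition: θ = Σ θ_i = -312/390625 rad ≈ -0.000799 rad

θ(8/5) = -312/390625 rad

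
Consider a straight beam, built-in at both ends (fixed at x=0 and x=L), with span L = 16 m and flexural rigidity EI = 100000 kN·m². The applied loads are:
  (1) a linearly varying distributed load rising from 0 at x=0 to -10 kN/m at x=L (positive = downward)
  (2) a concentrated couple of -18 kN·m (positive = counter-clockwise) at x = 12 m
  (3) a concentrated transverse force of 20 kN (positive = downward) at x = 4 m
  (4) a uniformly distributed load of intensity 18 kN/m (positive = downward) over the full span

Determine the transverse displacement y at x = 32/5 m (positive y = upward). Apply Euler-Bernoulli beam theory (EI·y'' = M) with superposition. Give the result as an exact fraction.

y(32/5) = -219402/9765625 m

Load 1 — triangular load w₀=-10 kN/m (0→w₀ over full span):
  y_1 = -w₀x²(L-x)²(x+2L)/(120LEI) = -(-10)·(32/5)²·(16-(32/5))²·((32/5)+2·16)/(120·16·100000) = 73728/9765625 m
Load 2 — applied couple M₀=-18 kN·m at a=12 m (b=L-a=4):
  y_2 = (R_Ax³/6 - M_Ax²/2)/EI  [x≤a] with R_A=-81/64, M_A=-45/8 = ((-81/64)·(32/5)³/6 - (-45/8)·(32/5)²/2)/100000 = 234/390625 m
Load 3 — point force P=20 kN at a=4 m (b=L-a=12):
  y_3 = -Pa²(L-x)²(3bL-(3b+a)(L-x))/(6L³EI)  [x>a] = -20·4²·(16-(32/5))²·(3·12·16-(3·12+4)·(16-(32/5)))/(6·16³·100000) = -36/15625 m
Load 4 — uniform load w=18 kN/m over full span:
  y_4 = -wx²(L-x)²/(24EI) = -18·(32/5)²·(16-(32/5))²/(24·100000) = -55296/1953125 m
Superposition: y = Σ y_i = -219402/9765625 m ≈ -0.022467 m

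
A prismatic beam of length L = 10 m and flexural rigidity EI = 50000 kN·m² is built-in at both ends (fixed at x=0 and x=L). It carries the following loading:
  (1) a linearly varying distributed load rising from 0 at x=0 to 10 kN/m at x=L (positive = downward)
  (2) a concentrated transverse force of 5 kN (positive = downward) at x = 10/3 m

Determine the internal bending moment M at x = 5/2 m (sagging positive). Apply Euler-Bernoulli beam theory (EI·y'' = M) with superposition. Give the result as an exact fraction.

M(5/2) = 1475/432 kN·m

Load 1 — triangular load w₀=10 kN/m (0→w₀ over full span):
  M_1 = 3w₀Lx/20 - w₀L²/30 - w₀x³/(6L) = 3·10·10·(5/2)/20 - 10·10²/30 - 10·(5/2)³/(6·10) = 25/16 kN·m
Load 2 — point force P=5 kN at a=10/3 m (b=L-a=20/3):
  M_2 = Pb²(3a+b)x/L³ - Pab²/L²  [x≤a] = 5·(20/3)²·(3·(10/3)+(20/3))·(5/2)/10³ - 5·(10/3)·(20/3)²/10² = 50/27 kN·m
Superposition: M = Σ M_i = 1475/432 kN·m ≈ 3.414352 kN·m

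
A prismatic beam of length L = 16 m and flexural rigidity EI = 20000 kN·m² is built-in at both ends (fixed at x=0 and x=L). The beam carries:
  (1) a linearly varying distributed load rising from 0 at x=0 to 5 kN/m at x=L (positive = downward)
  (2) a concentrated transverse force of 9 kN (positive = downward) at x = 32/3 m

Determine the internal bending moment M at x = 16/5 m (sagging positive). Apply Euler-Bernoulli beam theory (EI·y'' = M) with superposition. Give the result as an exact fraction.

Load 1 — triangular load w₀=5 kN/m (0→w₀ over full span):
  M_1 = 3w₀Lx/20 - w₀L²/30 - w₀x³/(6L) = 3·5·16·(16/5)/20 - 5·16²/30 - 5·(16/5)³/(6·16) = -448/75 kN·m
Load 2 — point force P=9 kN at a=32/3 m (b=L-a=16/3):
  M_2 = Pb²(3a+b)x/L³ - Pab²/L²  [x≤a] = 9·(16/3)²·(3·(32/3)+(16/3))·(16/5)/16³ - 9·(32/3)·(16/3)²/16² = -16/5 kN·m
Superposition: M = Σ M_i = -688/75 kN·m ≈ -9.173333 kN·m

M(16/5) = -688/75 kN·m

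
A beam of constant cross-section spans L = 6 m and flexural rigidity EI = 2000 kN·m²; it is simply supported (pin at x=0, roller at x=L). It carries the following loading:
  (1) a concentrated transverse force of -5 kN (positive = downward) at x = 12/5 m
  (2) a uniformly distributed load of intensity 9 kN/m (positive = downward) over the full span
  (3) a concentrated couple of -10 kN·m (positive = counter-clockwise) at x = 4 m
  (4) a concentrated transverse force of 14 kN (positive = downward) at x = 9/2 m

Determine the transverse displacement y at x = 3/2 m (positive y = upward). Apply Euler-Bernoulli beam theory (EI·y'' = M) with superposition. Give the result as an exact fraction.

y(3/2) = -355579/6400000 m

Load 1 — point force P=-5 kN at a=12/5 m (b=L-a=18/5):
  y_1 = -Pbx(L²-b²-x²)/(6LEI)  [x≤a] = -(-5)·(18/5)·(3/2)·(6²-(18/5)²-(3/2)²)/(6·6·2000) = 6237/800000 m
Load 2 — uniform load w=9 kN/m over full span:
  y_2 = -wx(L³-2Lx²+x³)/(24EI) = -9·(3/2)·(6³-2·6·(3/2)²+(3/2)³)/(24·2000) = -13851/256000 m
Load 3 — applied couple M₀=-10 kN·m at a=4 m (b=L-a=2):
  y_3 = (M₀x³/(6L)+C₁x)/EI  [x≤a] with C₁=M₀(3b²-L²)/(6L)=20/3 = ((-10)·(3/2)³/(6·6)+(20/3)·(3/2))/2000 = 29/6400 m
Load 4 — point force P=14 kN at a=9/2 m (b=L-a=3/2):
  y_4 = -Pbx(L²-b²-x²)/(6LEI)  [x≤a] = -14·(3/2)·(3/2)·(6²-(3/2)²-(3/2)²)/(6·6·2000) = -441/32000 m
Superposition: y = Σ y_i = -355579/6400000 m ≈ -0.055559 m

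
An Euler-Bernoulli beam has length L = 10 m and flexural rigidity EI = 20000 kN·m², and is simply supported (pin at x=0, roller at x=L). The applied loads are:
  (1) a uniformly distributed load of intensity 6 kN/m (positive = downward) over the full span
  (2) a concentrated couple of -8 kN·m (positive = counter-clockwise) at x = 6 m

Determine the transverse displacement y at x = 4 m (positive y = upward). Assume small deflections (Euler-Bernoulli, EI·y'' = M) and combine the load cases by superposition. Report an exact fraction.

y(4) = -453/12500 m

Load 1 — uniform load w=6 kN/m over full span:
  y_1 = -wx(L³-2Lx²+x³)/(24EI) = -6·4·(10³-2·10·4²+4³)/(24·20000) = -93/2500 m
Load 2 — applied couple M₀=-8 kN·m at a=6 m (b=L-a=4):
  y_2 = (M₀x³/(6L)+C₁x)/EI  [x≤a] with C₁=M₀(3b²-L²)/(6L)=104/15 = ((-8)·4³/(6·10)+(104/15)·4)/20000 = 3/3125 m
Superposition: y = Σ y_i = -453/12500 m ≈ -0.036240 m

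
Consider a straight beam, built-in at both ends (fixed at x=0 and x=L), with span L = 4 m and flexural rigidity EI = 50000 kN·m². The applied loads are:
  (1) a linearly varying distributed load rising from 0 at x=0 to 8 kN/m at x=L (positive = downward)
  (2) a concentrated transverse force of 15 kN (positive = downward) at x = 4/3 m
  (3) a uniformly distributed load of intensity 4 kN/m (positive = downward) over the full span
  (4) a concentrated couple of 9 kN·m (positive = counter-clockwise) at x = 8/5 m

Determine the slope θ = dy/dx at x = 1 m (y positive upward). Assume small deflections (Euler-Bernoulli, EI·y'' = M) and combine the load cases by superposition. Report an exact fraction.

θ(1) = -2023/15000000 rad

Load 1 — triangular load w₀=8 kN/m (0→w₀ over full span):
  θ_1 = -w₀(2x(L-x)(L-2x)(x+2L)+x²(L-x)²)/(120LEI) = -8·(2·1·(4-1)·(4-2·1)·(1+2·4)+1²·(4-1)²)/(120·4·50000) = -39/1000000 rad
Load 2 — point force P=15 kN at a=4/3 m (b=L-a=8/3):
  θ_2 = -Pb²x(2aL-(3a+b)x)/(2L³EI)  [x≤a] = -15·(8/3)²·1·(2·(4/3)·4-(3·(4/3)+(8/3))·1)/(2·4³·50000) = -1/15000 rad
Load 3 — uniform load w=4 kN/m over full span:
  θ_3 = -wx(L-x)(L-2x)/(12EI) = -4·1·(4-1)·(4-2·1)/(12·50000) = -1/25000 rad
Load 4 — applied couple M₀=9 kN·m at a=8/5 m (b=L-a=12/5):
  θ_4 = (R_Ax²/2 - M_Ax)/EI  [x≤a] with R_A=81/25, M_A=27/25 = ((81/25)·1²/2 - (27/25)·1)/50000 = 27/2500000 rad
Superposition: θ = Σ θ_i = -2023/15000000 rad ≈ -0.000135 rad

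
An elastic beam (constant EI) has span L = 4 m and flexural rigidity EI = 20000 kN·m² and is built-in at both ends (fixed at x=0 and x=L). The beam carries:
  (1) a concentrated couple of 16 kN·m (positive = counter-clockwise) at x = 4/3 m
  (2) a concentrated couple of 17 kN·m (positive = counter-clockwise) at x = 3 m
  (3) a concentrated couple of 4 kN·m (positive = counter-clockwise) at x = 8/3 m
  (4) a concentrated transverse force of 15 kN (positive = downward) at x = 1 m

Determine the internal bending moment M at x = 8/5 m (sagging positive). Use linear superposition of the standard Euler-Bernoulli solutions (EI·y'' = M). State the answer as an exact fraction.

Load 1 — applied couple M₀=16 kN·m at a=4/3 m (b=L-a=8/3):
  M_1 = R_Ax - M_A - M₀  [x>a] with R_A=16/3, M_A=0 = (16/3)·(8/5) - 0 - 16 = -112/15 kN·m
Load 2 — applied couple M₀=17 kN·m at a=3 m (b=L-a=1):
  M_2 = R_Ax - M_A  [x≤a] with R_A=153/32, M_A=85/16 = (153/32)·(8/5) - (85/16) = 187/80 kN·m
Load 3 — applied couple M₀=4 kN·m at a=8/3 m (b=L-a=4/3):
  M_3 = R_Ax - M_A  [x≤a] with R_A=4/3, M_A=4/3 = (4/3)·(8/5) - (4/3) = 4/5 kN·m
Load 4 — point force P=15 kN at a=1 m (b=L-a=3):
  M_4 = Pa²(a+3b)(L-x)/L³ - Pa²b/L²  [x>a] = 15·1²·(1+3·3)·(4-(8/5))/4³ - 15·1²·3/4² = 45/16 kN·m
Superposition: M = Σ M_i = -91/60 kN·m ≈ -1.516667 kN·m

M(8/5) = -91/60 kN·m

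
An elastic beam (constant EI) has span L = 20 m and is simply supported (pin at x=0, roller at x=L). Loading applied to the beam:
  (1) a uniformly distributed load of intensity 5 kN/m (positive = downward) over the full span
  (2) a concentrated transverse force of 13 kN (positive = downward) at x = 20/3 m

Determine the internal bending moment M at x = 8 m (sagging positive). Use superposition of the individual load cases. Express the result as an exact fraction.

Load 1 — uniform load w=5 kN/m over full span:
  M_1 = wx(L-x)/2 = 5·8·(20-8)/2 = 240 kN·m
Load 2 — point force P=13 kN at a=20/3 m (b=L-a=40/3):
  M_2 = Pa(L-x)/L  [x>a] = 13·(20/3)·(20-8)/20 = 52 kN·m
Superposition: M = Σ M_i = 292 kN·m ≈ 292.000000 kN·m

M(8) = 292 kN·m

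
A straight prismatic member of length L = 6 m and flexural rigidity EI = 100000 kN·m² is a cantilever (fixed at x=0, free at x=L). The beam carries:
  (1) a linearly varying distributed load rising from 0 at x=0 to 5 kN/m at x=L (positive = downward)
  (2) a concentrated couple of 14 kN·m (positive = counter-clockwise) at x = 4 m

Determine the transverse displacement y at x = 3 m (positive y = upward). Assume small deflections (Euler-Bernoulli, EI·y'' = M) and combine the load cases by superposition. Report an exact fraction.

Load 1 — triangular load w₀=5 kN/m (0→w₀ over full span):
  y_1 = (w₀Lx³/12-w₀L²x²/6-w₀x⁵/(120L))/EI = (5·6·3³/12-5·6²·3²/6-5·3⁵/(120·6))/100000 = -3267/1600000 m
Load 2 — applied couple M₀=14 kN·m at a=4 m (b=L-a=2):
  y_2 = M₀x²/(2EI)  [x≤a] = 14·3²/(2·100000) = 63/100000 m
Superposition: y = Σ y_i = -2259/1600000 m ≈ -0.001412 m

y(3) = -2259/1600000 m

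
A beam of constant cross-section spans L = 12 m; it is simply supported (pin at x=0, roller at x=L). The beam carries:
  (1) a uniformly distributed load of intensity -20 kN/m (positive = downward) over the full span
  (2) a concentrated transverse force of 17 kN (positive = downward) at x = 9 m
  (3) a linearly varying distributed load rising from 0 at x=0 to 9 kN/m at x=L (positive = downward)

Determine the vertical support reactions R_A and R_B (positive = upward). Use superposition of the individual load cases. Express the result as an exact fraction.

R_A = -391/4 kN, R_B = -285/4 kN

Load 1 — uniform load w=-20 kN/m over full span:
  R_A = wL/2 = (-20)·12/2 = -120 kN
  R_B = wL/2 = (-20)·12/2 = -120 kN
Load 2 — point force P=17 kN at a=9 m (b=L-a=3):
  R_A = Pb/L = 17·3/12 = 17/4 kN
  R_B = Pa/L = 17·9/12 = 51/4 kN
Load 3 — triangular load w₀=9 kN/m (0→w₀ over full span):
  R_A = w₀L/6 = 9·12/6 = 18 kN
  R_B = w₀L/3 = 9·12/3 = 36 kN
Superposition: R_A = -391/4 kN, R_B = -285/4 kN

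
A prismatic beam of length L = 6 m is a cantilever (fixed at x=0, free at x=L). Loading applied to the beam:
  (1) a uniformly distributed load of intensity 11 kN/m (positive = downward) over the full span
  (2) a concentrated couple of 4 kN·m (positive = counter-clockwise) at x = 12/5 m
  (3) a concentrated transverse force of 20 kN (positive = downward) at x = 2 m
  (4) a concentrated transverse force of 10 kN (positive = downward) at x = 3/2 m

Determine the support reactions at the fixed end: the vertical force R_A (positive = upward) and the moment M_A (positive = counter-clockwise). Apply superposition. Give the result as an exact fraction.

R_A = 96 kN, M_A = 249 kN·m

Load 1 — uniform load w=11 kN/m over full span:
  R_A = wL = 11·6 = 66 kN
  M_A = wL²/2 = 11·6²/2 = 198 kN·m
Load 2 — applied couple M₀=4 kN·m at a=12/5 m (b=L-a=18/5):
  R_A = 0 kN
  M_A = -M₀ = -4 kN·m
Load 3 — point force P=20 kN at a=2 m (b=L-a=4):
  R_A = P = 20 kN
  M_A = Pa = 20·2 = 40 kN·m
Load 4 — point force P=10 kN at a=3/2 m (b=L-a=9/2):
  R_A = P = 10 kN
  M_A = Pa = 10·(3/2) = 15 kN·m
Superposition: R_A = 96 kN, M_A = 249 kN·m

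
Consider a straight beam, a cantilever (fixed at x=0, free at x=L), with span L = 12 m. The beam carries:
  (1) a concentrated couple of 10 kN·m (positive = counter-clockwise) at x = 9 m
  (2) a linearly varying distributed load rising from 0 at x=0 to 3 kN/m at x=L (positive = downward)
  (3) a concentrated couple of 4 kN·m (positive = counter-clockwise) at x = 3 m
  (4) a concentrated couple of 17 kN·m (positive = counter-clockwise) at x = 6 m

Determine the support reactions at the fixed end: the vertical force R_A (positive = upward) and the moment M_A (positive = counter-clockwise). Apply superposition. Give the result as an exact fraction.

Load 1 — applied couple M₀=10 kN·m at a=9 m (b=L-a=3):
  R_A = 0 kN
  M_A = -M₀ = -10 kN·m
Load 2 — triangular load w₀=3 kN/m (0→w₀ over full span):
  R_A = w₀L/2 = 3·12/2 = 18 kN
  M_A = w₀L²/3 = 3·12²/3 = 144 kN·m
Load 3 — applied couple M₀=4 kN·m at a=3 m (b=L-a=9):
  R_A = 0 kN
  M_A = -M₀ = -4 kN·m
Load 4 — applied couple M₀=17 kN·m at a=6 m (b=L-a=6):
  R_A = 0 kN
  M_A = -M₀ = -17 kN·m
Superposition: R_A = 18 kN, M_A = 113 kN·m

R_A = 18 kN, M_A = 113 kN·m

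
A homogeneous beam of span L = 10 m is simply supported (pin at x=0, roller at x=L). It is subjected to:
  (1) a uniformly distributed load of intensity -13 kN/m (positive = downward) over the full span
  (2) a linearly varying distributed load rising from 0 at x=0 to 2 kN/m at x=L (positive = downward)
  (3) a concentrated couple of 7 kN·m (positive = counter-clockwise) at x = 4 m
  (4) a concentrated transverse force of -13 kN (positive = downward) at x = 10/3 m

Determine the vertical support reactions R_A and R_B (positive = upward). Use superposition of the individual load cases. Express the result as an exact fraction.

Load 1 — uniform load w=-13 kN/m over full span:
  R_A = wL/2 = (-13)·10/2 = -65 kN
  R_B = wL/2 = (-13)·10/2 = -65 kN
Load 2 — triangular load w₀=2 kN/m (0→w₀ over full span):
  R_A = w₀L/6 = 2·10/6 = 10/3 kN
  R_B = w₀L/3 = 2·10/3 = 20/3 kN
Load 3 — applied couple M₀=7 kN·m at a=4 m (b=L-a=6):
  R_A = M₀/L = 7/10 kN
  R_B = -M₀/L = -7/10 kN
Load 4 — point force P=-13 kN at a=10/3 m (b=L-a=20/3):
  R_A = Pb/L = (-13)·(20/3)/10 = -26/3 kN
  R_B = Pa/L = (-13)·(10/3)/10 = -13/3 kN
Superposition: R_A = -2089/30 kN, R_B = -1901/30 kN

R_A = -2089/30 kN, R_B = -1901/30 kN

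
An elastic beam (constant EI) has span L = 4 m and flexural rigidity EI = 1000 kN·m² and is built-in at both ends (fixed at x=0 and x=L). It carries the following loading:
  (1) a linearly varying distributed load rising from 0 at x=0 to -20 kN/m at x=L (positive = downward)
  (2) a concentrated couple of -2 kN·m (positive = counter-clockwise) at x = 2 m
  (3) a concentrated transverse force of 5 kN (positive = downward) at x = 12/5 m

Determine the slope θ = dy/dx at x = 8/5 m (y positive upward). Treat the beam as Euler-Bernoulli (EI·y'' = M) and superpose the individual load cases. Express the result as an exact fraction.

Load 1 — triangular load w₀=-20 kN/m (0→w₀ over full span):
  θ_1 = -w₀(2x(L-x)(L-2x)(x+2L)+x²(L-x)²)/(120LEI) = -(-20)·(2·(8/5)·(4-(8/5))·(4-2·(8/5))·((8/5)+2·4)+(8/5)²·(4-(8/5))²)/(120·4·1000) = 48/15625 rad
Load 2 — applied couple M₀=-2 kN·m at a=2 m (b=L-a=2):
  θ_2 = (R_Ax²/2 - M_Ax)/EI  [x≤a] with R_A=-3/4, M_A=-1/2 = ((-3/4)·(8/5)²/2 - (-1/2)·(8/5))/1000 = -1/6250 rad
Load 3 — point force P=5 kN at a=12/5 m (b=L-a=8/5):
  θ_3 = -Pb²x(2aL-(3a+b)x)/(2L³EI)  [x≤a] = -5·(8/5)²·(8/5)·(2·(12/5)·4-(3·(12/5)+(8/5))·(8/5))/(2·4³·1000) = -64/78125 rad
Superposition: θ = Σ θ_i = 327/156250 rad ≈ 0.002093 rad

θ(8/5) = 327/156250 rad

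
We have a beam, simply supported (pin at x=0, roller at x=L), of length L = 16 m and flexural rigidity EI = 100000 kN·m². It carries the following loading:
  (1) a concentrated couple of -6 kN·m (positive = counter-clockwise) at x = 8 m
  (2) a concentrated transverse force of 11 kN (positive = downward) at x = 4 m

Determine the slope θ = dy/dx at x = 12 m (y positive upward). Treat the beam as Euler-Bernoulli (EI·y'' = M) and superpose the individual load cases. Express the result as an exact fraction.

Load 1 — applied couple M₀=-6 kN·m at a=8 m (b=L-a=8):
  θ_1 = (M₀x²/(2L)-M₀(x-a)+C₁)/EI  [x>a] with C₁=M₀(3b²-L²)/(6L)=4 = ((-6)·12²/(2·16)-(-6)·(12-8)+4)/100000 = 1/100000 rad
Load 2 — point force P=11 kN at a=4 m (b=L-a=12):
  θ_2 = -Pa(2L²-6Lx+3x²+a²)/(6LEI)  [x>a] = -11·4·(2·16²-6·16·12+3·12²+4²)/(6·16·100000) = 11/12500 rad
Superposition: θ = Σ θ_i = 89/100000 rad ≈ 0.000890 rad

θ(12) = 89/100000 rad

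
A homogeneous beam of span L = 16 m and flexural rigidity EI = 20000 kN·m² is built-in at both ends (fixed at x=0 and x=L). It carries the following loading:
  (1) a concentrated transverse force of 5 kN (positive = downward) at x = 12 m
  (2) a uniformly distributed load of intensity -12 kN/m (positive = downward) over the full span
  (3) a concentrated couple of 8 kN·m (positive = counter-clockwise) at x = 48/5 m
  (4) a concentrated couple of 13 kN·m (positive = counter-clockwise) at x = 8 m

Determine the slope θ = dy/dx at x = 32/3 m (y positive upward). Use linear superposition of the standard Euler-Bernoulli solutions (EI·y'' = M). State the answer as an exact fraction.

θ(32/3) = -24793/1687500 rad

Load 1 — point force P=5 kN at a=12 m (b=L-a=4):
  θ_1 = -Pb²x(2aL-(3a+b)x)/(2L³EI)  [x≤a] = -5·4²·(32/3)·(2·12·16-(3·12+4)·(32/3))/(2·16³·20000) = 1/4500 rad
Load 2 — uniform load w=-12 kN/m over full span:
  θ_2 = -wx(L-x)(L-2x)/(12EI) = -(-12)·(32/3)·(16-(32/3))·(16-2·(32/3))/(12·20000) = -256/16875 rad
Load 3 — applied couple M₀=8 kN·m at a=48/5 m (b=L-a=32/5):
  θ_3 = (R_Ax²/2 - M_Ax - M₀(x-a))/EI  [x>a] with R_A=18/25, M_A=64/25 = ((18/25)·(32/3)²/2 - (64/25)·(32/3) - 8·((32/3)-(48/5)))/20000 = 4/15625 rad
Load 4 — applied couple M₀=13 kN·m at a=8 m (b=L-a=8):
  θ_4 = (R_Ax²/2 - M_Ax - M₀(x-a))/EI  [x>a] with R_A=39/32, M_A=13/4 = ((39/32)·(32/3)²/2 - (13/4)·(32/3) - 13·((32/3)-8))/20000 = 0 rad
Superposition: θ = Σ θ_i = -24793/1687500 rad ≈ -0.014692 rad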